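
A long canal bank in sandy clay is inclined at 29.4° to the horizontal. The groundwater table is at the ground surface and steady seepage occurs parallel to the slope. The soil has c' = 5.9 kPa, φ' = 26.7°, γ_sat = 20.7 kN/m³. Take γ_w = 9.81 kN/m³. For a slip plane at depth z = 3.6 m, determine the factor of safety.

FS = 0.65

With seepage parallel to the slope and the water table at the surface, the effective normal stress on the slip plane uses the buoyant unit weight γ' = γ_sat − γ_w while the driving shear stress uses γ_sat:
FS = [c' + γ' z cos²β tanφ'] / [γ_sat z sinβ cosβ]
γ' = 20.7 − 9.81 = 10.89 kN/m³
Numerator = 5.9 + 10.89·3.6·cos²29.4°·tan26.7° = 5.9 + 10.89·3.6·0.7590·0.5029 = 20.866 kPa
Denominator = 20.7·3.6·sin29.4°·cos29.4° = 20.7·3.6·0.4909·0.8712 = 31.871 kPa
FS = 20.866 / 31.871 = 0.655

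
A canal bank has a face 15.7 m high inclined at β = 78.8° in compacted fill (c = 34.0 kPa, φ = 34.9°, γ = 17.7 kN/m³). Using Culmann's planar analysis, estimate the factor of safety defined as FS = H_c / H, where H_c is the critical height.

FS = 1.41

H_c = (4c/γ) · sinβ cosφ / [1 − cos(β − φ)]
    = (4·34.0/17.7) · sin78.8°·cos34.9° / [1 − cos43.9°]
    = 7.684 · 0.8045 / 0.2794 = 22.12 m
FS = H_c / H = 22.12 / 15.7 = 1.409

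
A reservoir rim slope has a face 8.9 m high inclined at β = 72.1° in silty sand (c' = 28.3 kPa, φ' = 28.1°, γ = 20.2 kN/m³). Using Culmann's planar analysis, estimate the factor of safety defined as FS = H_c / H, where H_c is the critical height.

H_c = (4c'/γ) · sinβ cosφ' / [1 − cos(β − φ')]
    = (4·28.3/20.2) · sin72.1°·cos28.1° / [1 − cos44.0°]
    = 5.604 · 0.8394 / 0.2807 = 16.76 m
FS = H_c / H = 16.76 / 8.9 = 1.883

FS = 1.88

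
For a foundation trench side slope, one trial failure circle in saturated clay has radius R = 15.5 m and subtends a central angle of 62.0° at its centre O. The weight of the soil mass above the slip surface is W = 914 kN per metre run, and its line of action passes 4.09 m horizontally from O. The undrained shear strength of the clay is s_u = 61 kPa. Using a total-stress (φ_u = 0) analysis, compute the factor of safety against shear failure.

Taking moments about the centre O, the resisting moment is provided by the undrained shear strength acting along the arc:
Arc length L_a = R·θ = 15.5·(62.0°·π/180) = 15.5·1.0821 = 16.77 m
M_R = s_u·L_a·R = 61·16.77·15.5 = 15858.5 kN·m/m
M_D = W·d = 914·4.09 = 3738.3 kN·m/m
FS = M_R / M_D = 15858.5 / 3738.3 = 4.242

FS = 4.24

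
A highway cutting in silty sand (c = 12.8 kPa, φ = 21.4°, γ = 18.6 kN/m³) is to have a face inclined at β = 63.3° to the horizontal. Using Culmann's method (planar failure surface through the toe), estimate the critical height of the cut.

H_c = 8.95 m

Culmann's analysis gives the critical failure plane at α_cr = (β + φ)/2 = (63.3 + 21.4)/2 = 42.3°, and the critical height
H_c = (4c/γ) · sinβ cosφ / [1 − cos(β − φ)]
    = (4·12.8/18.6) · sin63.3°·cos21.4° / [1 − cos(41.9°)]
    = 2.753 · 0.8934·0.9311 / [1 − 0.7443]
    = 2.753 · 0.8318 / 0.2557
    = 8.95 m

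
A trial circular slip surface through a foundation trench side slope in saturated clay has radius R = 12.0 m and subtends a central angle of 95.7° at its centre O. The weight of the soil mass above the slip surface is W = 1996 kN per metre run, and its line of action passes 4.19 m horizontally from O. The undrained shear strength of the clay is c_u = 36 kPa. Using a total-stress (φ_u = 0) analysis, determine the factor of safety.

Taking moments about the centre O, the resisting moment is provided by the undrained shear strength acting along the arc:
Arc length L_a = R·θ = 12.0·(95.7°·π/180) = 12.0·1.6703 = 20.04 m
M_R = c_u·L_a·R = 36·20.04·12.0 = 8658.7 kN·m/m
M_D = W·d = 1996·4.19 = 8363.2 kN·m/m
FS = M_R / M_D = 8658.7 / 8363.2 = 1.035

FS = 1.04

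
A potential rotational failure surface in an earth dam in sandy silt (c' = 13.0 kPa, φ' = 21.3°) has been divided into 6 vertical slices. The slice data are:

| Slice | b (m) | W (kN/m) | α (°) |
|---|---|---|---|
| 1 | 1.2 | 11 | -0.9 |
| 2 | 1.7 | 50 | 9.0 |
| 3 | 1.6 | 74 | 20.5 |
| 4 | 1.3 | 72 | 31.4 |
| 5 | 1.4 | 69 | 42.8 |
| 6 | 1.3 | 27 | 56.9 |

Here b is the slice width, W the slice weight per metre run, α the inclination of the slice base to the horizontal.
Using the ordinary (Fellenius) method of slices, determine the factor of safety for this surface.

FS = 1.68

Ordinary method of slices: FS = Σ[c'·Δl_i + (W_i cosα_i)·tanφ'] / Σ W_i sinα_i, with Δl_i = b_i / cosα_i.
Slice 1: Δl = 1.2/cos(-0.9°) = 1.200 m; N'_1 = 11·cos(-0.9°) = 11.0; c'Δl = 15.60; W sinα = -0.2
Slice 2: Δl = 1.7/cos9.0° = 1.721 m; N'_2 = 50·cos9.0° = 49.4; c'Δl = 22.38; W sinα = 7.8
Slice 3: Δl = 1.6/cos20.5° = 1.708 m; N'_3 = 74·cos20.5° = 69.3; c'Δl = 22.21; W sinα = 25.9
Slice 4: Δl = 1.3/cos31.4° = 1.523 m; N'_4 = 72·cos31.4° = 61.5; c'Δl = 19.80; W sinα = 37.5
Slice 5: Δl = 1.4/cos42.8° = 1.908 m; N'_5 = 69·cos42.8° = 50.6; c'Δl = 24.80; W sinα = 46.9
Slice 6: Δl = 1.3/cos56.9° = 2.381 m; N'_6 = 27·cos56.9° = 14.7; c'Δl = 30.95; W sinα = 22.6
Σc'Δl = 135.7 kN/m; ΣN' = 256.5 kN/m; ΣW sinα = 140.6 kN/m
Resisting = 135.7 + 256.5·tan21.3° = 135.7 + 100.0 = 235.7 kN/m
FS = 235.7 / 140.6 = 1.677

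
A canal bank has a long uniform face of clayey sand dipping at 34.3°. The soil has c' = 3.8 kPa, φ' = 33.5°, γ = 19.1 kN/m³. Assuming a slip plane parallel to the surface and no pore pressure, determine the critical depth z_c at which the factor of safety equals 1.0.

Setting FS = 1.00 in FS = [c' + γz cos²β tanφ'] / [γz sinβ cosβ] and solving for z:
z = c' / [γ cosβ (FS·sinβ − cosβ·tanφ')]
  = 3.8 / [19.1·cos34.3°·(1.00·sin34.3° − cos34.3°·tan33.5°)]
  = 3.8 / [19.1·0.8261·(1.00·0.5635 − 0.8261·0.6619)]
  = 3.8 / 0.2642 = 14.384 m

z_c = 14.38 m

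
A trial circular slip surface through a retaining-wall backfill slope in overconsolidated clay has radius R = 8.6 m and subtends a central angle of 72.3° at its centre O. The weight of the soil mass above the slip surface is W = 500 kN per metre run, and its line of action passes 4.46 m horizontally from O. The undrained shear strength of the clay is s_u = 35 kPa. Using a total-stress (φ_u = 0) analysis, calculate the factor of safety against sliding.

Taking moments about the centre O, the resisting moment is provided by the undrained shear strength acting along the arc:
Arc length L_a = R·θ = 8.6·(72.3°·π/180) = 8.6·1.2619 = 10.85 m
M_R = s_u·L_a·R = 35·10.85·8.6 = 3266.5 kN·m/m
M_D = W·d = 500·4.46 = 2230.0 kN·m/m
FS = M_R / M_D = 3266.5 / 2230.0 = 1.465

FS = 1.46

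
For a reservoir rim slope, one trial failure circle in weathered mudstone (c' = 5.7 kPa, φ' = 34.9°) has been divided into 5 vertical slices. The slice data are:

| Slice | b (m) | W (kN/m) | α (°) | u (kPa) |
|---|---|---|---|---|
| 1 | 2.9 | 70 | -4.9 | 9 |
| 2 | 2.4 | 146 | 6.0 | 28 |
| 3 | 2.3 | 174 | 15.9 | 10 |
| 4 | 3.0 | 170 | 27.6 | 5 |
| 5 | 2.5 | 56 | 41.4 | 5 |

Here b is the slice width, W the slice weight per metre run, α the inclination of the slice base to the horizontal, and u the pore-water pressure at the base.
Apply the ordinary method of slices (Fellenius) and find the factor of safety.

FS = 2.19

Ordinary method of slices: FS = Σ[c'·Δl_i + (W_i cosα_i − u_i·Δl_i)·tanφ'] / Σ W_i sinα_i, with Δl_i = b_i / cosα_i.
Slice 1: Δl = 2.9/cos(-4.9°) = 2.911 m; N'_1 = 70·cos(-4.9°) − 9·2.911 = 43.5; c'Δl = 16.59; W sinα = -6.0
Slice 2: Δl = 2.4/cos6.0° = 2.413 m; N'_2 = 146·cos6.0° − 28·2.413 = 77.6; c'Δl = 13.76; W sinα = 15.3
Slice 3: Δl = 2.3/cos15.9° = 2.391 m; N'_3 = 174·cos15.9° − 10·2.391 = 143.4; c'Δl = 13.63; W sinα = 47.7
Slice 4: Δl = 3.0/cos27.6° = 3.385 m; N'_4 = 170·cos27.6° − 5·3.385 = 133.7; c'Δl = 19.30; W sinα = 78.8
Slice 5: Δl = 2.5/cos41.4° = 3.333 m; N'_5 = 56·cos41.4° − 5·3.333 = 25.3; c'Δl = 19.00; W sinα = 37.0
Σc'Δl = 82.3 kN/m; ΣN' = 423.7 kN/m; ΣW sinα = 172.7 kN/m
Resisting = 82.3 + 423.7·tan34.9° = 82.3 + 295.6 = 377.8 kN/m
FS = 377.8 / 172.7 = 2.187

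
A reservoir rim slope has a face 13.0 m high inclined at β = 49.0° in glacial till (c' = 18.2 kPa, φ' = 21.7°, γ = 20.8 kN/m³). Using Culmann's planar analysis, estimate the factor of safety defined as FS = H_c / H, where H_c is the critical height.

H_c = (4c'/γ) · sinβ cosφ' / [1 − cos(β − φ')]
    = (4·18.2/20.8) · sin49.0°·cos21.7° / [1 − cos27.3°]
    = 3.500 · 0.7012 / 0.1114 = 22.03 m
FS = H_c / H = 22.03 / 13.0 = 1.695

FS = 1.69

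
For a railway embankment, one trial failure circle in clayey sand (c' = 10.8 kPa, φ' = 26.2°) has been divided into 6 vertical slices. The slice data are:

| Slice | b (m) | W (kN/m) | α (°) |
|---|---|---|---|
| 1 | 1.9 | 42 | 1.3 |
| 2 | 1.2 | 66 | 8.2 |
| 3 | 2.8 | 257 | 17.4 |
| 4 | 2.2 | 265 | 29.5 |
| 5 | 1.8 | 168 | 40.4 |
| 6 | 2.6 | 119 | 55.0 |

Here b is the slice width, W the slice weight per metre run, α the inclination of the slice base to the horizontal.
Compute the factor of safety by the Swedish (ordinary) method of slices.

Ordinary method of slices: FS = Σ[c'·Δl_i + (W_i cosα_i)·tanφ'] / Σ W_i sinα_i, with Δl_i = b_i / cosα_i.
Slice 1: Δl = 1.9/cos1.3° = 1.900 m; N'_1 = 42·cos1.3° = 42.0; c'Δl = 20.53; W sinα = 1.0
Slice 2: Δl = 1.2/cos8.2° = 1.212 m; N'_2 = 66·cos8.2° = 65.3; c'Δl = 13.09; W sinα = 9.4
Slice 3: Δl = 2.8/cos17.4° = 2.934 m; N'_3 = 257·cos17.4° = 245.2; c'Δl = 31.69; W sinα = 76.9
Slice 4: Δl = 2.2/cos29.5° = 2.528 m; N'_4 = 265·cos29.5° = 230.6; c'Δl = 27.30; W sinα = 130.5
Slice 5: Δl = 1.8/cos40.4° = 2.364 m; N'_5 = 168·cos40.4° = 127.9; c'Δl = 25.53; W sinα = 108.9
Slice 6: Δl = 2.6/cos55.0° = 4.533 m; N'_6 = 119·cos55.0° = 68.3; c'Δl = 48.96; W sinα = 97.5
Σc'Δl = 167.1 kN/m; ΣN' = 779.4 kN/m; ΣW sinα = 424.1 kN/m
Resisting = 167.1 + 779.4·tan26.2° = 167.1 + 383.5 = 550.6 kN/m
FS = 550.6 / 424.1 = 1.298

FS = 1.30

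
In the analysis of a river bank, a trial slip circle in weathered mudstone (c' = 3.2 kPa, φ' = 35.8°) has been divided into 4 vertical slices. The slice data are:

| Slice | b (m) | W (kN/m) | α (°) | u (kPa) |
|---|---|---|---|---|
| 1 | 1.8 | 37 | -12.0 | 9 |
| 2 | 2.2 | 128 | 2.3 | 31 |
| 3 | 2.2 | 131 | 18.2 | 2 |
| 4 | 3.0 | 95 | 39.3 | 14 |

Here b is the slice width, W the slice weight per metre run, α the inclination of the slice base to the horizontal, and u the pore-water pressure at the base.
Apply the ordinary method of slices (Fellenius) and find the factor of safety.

Ordinary method of slices: FS = Σ[c'·Δl_i + (W_i cosα_i − u_i·Δl_i)·tanφ'] / Σ W_i sinα_i, with Δl_i = b_i / cosα_i.
Slice 1: Δl = 1.8/cos(-12.0°) = 1.840 m; N'_1 = 37·cos(-12.0°) − 9·1.840 = 19.6; c'Δl = 5.89; W sinα = -7.7
Slice 2: Δl = 2.2/cos2.3° = 2.202 m; N'_2 = 128·cos2.3° − 31·2.202 = 59.6; c'Δl = 7.05; W sinα = 5.1
Slice 3: Δl = 2.2/cos18.2° = 2.316 m; N'_3 = 131·cos18.2° − 2·2.316 = 119.8; c'Δl = 7.41; W sinα = 40.9
Slice 4: Δl = 3.0/cos39.3° = 3.877 m; N'_4 = 95·cos39.3° − 14·3.877 = 19.2; c'Δl = 12.41; W sinα = 60.2
Σc'Δl = 32.8 kN/m; ΣN' = 218.3 kN/m; ΣW sinα = 98.5 kN/m
Resisting = 32.8 + 218.3·tan35.8° = 32.8 + 157.5 = 190.2 kN/m
FS = 190.2 / 98.5 = 1.930

FS = 1.93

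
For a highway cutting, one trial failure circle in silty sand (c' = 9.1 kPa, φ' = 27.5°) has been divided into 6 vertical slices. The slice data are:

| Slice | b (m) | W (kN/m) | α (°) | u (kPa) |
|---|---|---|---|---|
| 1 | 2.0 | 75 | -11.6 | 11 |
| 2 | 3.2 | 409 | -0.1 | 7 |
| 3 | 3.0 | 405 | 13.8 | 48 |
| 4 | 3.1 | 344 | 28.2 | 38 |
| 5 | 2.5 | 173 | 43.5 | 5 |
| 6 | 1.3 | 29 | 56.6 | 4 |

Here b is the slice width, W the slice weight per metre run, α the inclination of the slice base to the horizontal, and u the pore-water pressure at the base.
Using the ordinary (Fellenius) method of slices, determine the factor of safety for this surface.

Ordinary method of slices: FS = Σ[c'·Δl_i + (W_i cosα_i − u_i·Δl_i)·tanφ'] / Σ W_i sinα_i, with Δl_i = b_i / cosα_i.
Slice 1: Δl = 2.0/cos(-11.6°) = 2.042 m; N'_1 = 75·cos(-11.6°) − 11·2.042 = 51.0; c'Δl = 18.58; W sinα = -15.1
Slice 2: Δl = 3.2/cos(-0.1°) = 3.200 m; N'_2 = 409·cos(-0.1°) − 7·3.200 = 386.6; c'Δl = 29.12; W sinα = -0.7
Slice 3: Δl = 3.0/cos13.8° = 3.089 m; N'_3 = 405·cos13.8° − 48·3.089 = 245.0; c'Δl = 28.11; W sinα = 96.6
Slice 4: Δl = 3.1/cos28.2° = 3.518 m; N'_4 = 344·cos28.2° − 38·3.518 = 169.5; c'Δl = 32.01; W sinα = 162.6
Slice 5: Δl = 2.5/cos43.5° = 3.446 m; N'_5 = 173·cos43.5° − 5·3.446 = 108.3; c'Δl = 31.36; W sinα = 119.1
Slice 6: Δl = 1.3/cos56.6° = 2.362 m; N'_6 = 29·cos56.6° − 4·2.362 = 6.5; c'Δl = 21.49; W sinα = 24.2
Σc'Δl = 160.7 kN/m; ΣN' = 966.9 kN/m; ΣW sinα = 386.7 kN/m
Resisting = 160.7 + 966.9·tan27.5° = 160.7 + 503.3 = 664.0 kN/m
FS = 664.0 / 386.7 = 1.717

FS = 1.72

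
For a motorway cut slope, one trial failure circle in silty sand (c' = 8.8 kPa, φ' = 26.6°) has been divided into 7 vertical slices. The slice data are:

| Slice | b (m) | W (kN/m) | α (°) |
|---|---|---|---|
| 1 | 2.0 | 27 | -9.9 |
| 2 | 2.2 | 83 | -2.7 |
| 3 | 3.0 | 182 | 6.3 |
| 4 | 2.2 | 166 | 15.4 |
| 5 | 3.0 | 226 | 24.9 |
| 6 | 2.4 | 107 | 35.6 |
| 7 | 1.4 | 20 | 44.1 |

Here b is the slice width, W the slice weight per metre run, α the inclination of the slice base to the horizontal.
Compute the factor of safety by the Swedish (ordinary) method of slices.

Ordinary method of slices: FS = Σ[c'·Δl_i + (W_i cosα_i)·tanφ'] / Σ W_i sinα_i, with Δl_i = b_i / cosα_i.
Slice 1: Δl = 2.0/cos(-9.9°) = 2.030 m; N'_1 = 27·cos(-9.9°) = 26.6; c'Δl = 17.87; W sinα = -4.6
Slice 2: Δl = 2.2/cos(-2.7°) = 2.202 m; N'_2 = 83·cos(-2.7°) = 82.9; c'Δl = 19.38; W sinα = -3.9
Slice 3: Δl = 3.0/cos6.3° = 3.018 m; N'_3 = 182·cos6.3° = 180.9; c'Δl = 26.56; W sinα = 20.0
Slice 4: Δl = 2.2/cos15.4° = 2.282 m; N'_4 = 166·cos15.4° = 160.0; c'Δl = 20.08; W sinα = 44.1
Slice 5: Δl = 3.0/cos24.9° = 3.307 m; N'_5 = 226·cos24.9° = 205.0; c'Δl = 29.11; W sinα = 95.2
Slice 6: Δl = 2.4/cos35.6° = 2.952 m; N'_6 = 107·cos35.6° = 87.0; c'Δl = 25.97; W sinα = 62.3
Slice 7: Δl = 1.4/cos44.1° = 1.950 m; N'_7 = 20·cos44.1° = 14.4; c'Δl = 17.16; W sinα = 13.9
Σc'Δl = 156.1 kN/m; ΣN' = 756.8 kN/m; ΣW sinα = 226.9 kN/m
Resisting = 156.1 + 756.8·tan26.6° = 156.1 + 379.0 = 535.1 kN/m
FS = 535.1 / 226.9 = 2.359

FS = 2.36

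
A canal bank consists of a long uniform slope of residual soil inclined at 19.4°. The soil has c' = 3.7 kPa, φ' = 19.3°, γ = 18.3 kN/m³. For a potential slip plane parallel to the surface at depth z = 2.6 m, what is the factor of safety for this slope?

For an infinite slope with a slip plane parallel to the surface (no pore pressure): FS = [c' + γz cos²β tanφ'] / [γz sinβ cosβ].
γz = 18.3·2.6 = 47.58 kN/m²
Numerator = 3.7 + 47.58·cos²19.4°·tan19.3° = 3.7 + 47.58·0.8897·0.3502 = 18.524 kPa
Denominator = 47.58·sin19.4°·cos19.4° = 47.58·0.3322·0.9432 = 14.907 kPa
FS = 18.524 / 14.907 = 1.243

FS = 1.24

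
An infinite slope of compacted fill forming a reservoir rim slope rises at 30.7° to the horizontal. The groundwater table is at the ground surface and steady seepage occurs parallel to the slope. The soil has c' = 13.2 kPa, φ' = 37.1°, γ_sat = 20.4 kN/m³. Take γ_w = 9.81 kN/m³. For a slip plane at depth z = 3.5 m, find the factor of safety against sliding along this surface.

FS = 1.08

With seepage parallel to the slope and the water table at the surface, the effective normal stress on the slip plane uses the buoyant unit weight γ' = γ_sat − γ_w while the driving shear stress uses γ_sat:
FS = [c' + γ' z cos²β tanφ'] / [γ_sat z sinβ cosβ]
γ' = 20.4 − 9.81 = 10.59 kN/m³
Numerator = 13.2 + 10.59·3.5·cos²30.7°·tan37.1° = 13.2 + 10.59·3.5·0.7393·0.7563 = 33.925 kPa
Denominator = 20.4·3.5·sin30.7°·cos30.7° = 20.4·3.5·0.5105·0.8599 = 31.344 kPa
FS = 33.925 / 31.344 = 1.082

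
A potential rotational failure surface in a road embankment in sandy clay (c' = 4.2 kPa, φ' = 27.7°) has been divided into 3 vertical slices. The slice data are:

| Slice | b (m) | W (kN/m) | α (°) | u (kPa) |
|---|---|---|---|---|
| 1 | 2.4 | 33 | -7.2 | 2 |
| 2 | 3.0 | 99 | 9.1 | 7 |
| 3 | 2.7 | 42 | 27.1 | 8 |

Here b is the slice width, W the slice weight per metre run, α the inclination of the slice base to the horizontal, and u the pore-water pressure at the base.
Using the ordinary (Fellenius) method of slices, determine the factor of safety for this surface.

FS = 3.18

Ordinary method of slices: FS = Σ[c'·Δl_i + (W_i cosα_i − u_i·Δl_i)·tanφ'] / Σ W_i sinα_i, with Δl_i = b_i / cosα_i.
Slice 1: Δl = 2.4/cos(-7.2°) = 2.419 m; N'_1 = 33·cos(-7.2°) − 2·2.419 = 27.9; c'Δl = 10.16; W sinα = -4.1
Slice 2: Δl = 3.0/cos9.1° = 3.038 m; N'_2 = 99·cos9.1° − 7·3.038 = 76.5; c'Δl = 12.76; W sinα = 15.7
Slice 3: Δl = 2.7/cos27.1° = 3.033 m; N'_3 = 42·cos27.1° − 8·3.033 = 13.1; c'Δl = 12.74; W sinα = 19.1
Σc'Δl = 35.7 kN/m; ΣN' = 117.5 kN/m; ΣW sinα = 30.7 kN/m
Resisting = 35.7 + 117.5·tan27.7° = 35.7 + 61.7 = 97.4 kN/m
FS = 97.4 / 30.7 = 3.176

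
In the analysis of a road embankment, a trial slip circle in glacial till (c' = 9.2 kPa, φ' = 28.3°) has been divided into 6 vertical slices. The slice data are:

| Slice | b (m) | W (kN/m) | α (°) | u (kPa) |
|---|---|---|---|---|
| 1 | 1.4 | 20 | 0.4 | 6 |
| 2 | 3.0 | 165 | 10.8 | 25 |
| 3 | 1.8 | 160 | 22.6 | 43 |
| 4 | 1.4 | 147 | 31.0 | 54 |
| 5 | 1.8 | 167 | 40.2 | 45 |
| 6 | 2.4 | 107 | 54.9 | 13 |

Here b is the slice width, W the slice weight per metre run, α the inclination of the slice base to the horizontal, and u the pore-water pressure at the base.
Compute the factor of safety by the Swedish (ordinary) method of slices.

FS = 0.71

Ordinary method of slices: FS = Σ[c'·Δl_i + (W_i cosα_i − u_i·Δl_i)·tanφ'] / Σ W_i sinα_i, with Δl_i = b_i / cosα_i.
Slice 1: Δl = 1.4/cos0.4° = 1.400 m; N'_1 = 20·cos0.4° − 6·1.400 = 11.6; c'Δl = 12.88; W sinα = 0.1
Slice 2: Δl = 3.0/cos10.8° = 3.054 m; N'_2 = 165·cos10.8° − 25·3.054 = 85.7; c'Δl = 28.10; W sinα = 30.9
Slice 3: Δl = 1.8/cos22.6° = 1.950 m; N'_3 = 160·cos22.6° − 43·1.950 = 63.9; c'Δl = 17.94; W sinα = 61.5
Slice 4: Δl = 1.4/cos31.0° = 1.633 m; N'_4 = 147·cos31.0° − 54·1.633 = 37.8; c'Δl = 15.03; W sinα = 75.7
Slice 5: Δl = 1.8/cos40.2° = 2.357 m; N'_5 = 167·cos40.2° − 45·2.357 = 21.5; c'Δl = 21.68; W sinα = 107.8
Slice 6: Δl = 2.4/cos54.9° = 4.174 m; N'_6 = 107·cos54.9° − 13·4.174 = 7.3; c'Δl = 38.40; W sinα = 87.5
Σc'Δl = 134.0 kN/m; ΣN' = 227.8 kN/m; ΣW sinα = 363.6 kN/m
Resisting = 134.0 + 227.8·tan28.3° = 134.0 + 122.6 = 256.7 kN/m
FS = 256.7 / 363.6 = 0.706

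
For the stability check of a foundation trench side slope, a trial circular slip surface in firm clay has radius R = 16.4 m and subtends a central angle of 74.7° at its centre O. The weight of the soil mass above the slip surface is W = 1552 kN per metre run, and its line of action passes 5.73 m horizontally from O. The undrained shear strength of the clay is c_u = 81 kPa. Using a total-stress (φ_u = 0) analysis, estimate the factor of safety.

Taking moments about the centre O, the resisting moment is provided by the undrained shear strength acting along the arc:
Arc length L_a = R·θ = 16.4·(74.7°·π/180) = 16.4·1.3038 = 21.38 m
M_R = c_u·L_a·R = 81·21.38·16.4 = 28403.4 kN·m/m
M_D = W·d = 1552·5.73 = 8893.0 kN·m/m
FS = M_R / M_D = 28403.4 / 8893.0 = 3.194

FS = 3.19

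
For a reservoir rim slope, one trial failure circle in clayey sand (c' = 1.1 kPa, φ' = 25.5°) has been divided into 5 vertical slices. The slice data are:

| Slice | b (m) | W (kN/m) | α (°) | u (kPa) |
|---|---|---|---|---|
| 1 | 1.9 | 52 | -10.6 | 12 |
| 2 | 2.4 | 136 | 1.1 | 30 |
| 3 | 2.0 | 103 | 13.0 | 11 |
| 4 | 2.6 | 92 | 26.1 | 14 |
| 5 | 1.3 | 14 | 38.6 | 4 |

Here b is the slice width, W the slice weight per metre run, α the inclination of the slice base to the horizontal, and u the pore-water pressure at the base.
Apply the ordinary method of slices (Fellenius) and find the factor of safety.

FS = 1.76

Ordinary method of slices: FS = Σ[c'·Δl_i + (W_i cosα_i − u_i·Δl_i)·tanφ'] / Σ W_i sinα_i, with Δl_i = b_i / cosα_i.
Slice 1: Δl = 1.9/cos(-10.6°) = 1.933 m; N'_1 = 52·cos(-10.6°) − 12·1.933 = 27.9; c'Δl = 2.13; W sinα = -9.6
Slice 2: Δl = 2.4/cos1.1° = 2.400 m; N'_2 = 136·cos1.1° − 30·2.400 = 64.0; c'Δl = 2.64; W sinα = 2.6
Slice 3: Δl = 2.0/cos13.0° = 2.053 m; N'_3 = 103·cos13.0° − 11·2.053 = 77.8; c'Δl = 2.26; W sinα = 23.2
Slice 4: Δl = 2.6/cos26.1° = 2.895 m; N'_4 = 92·cos26.1° − 14·2.895 = 42.1; c'Δl = 3.18; W sinα = 40.5
Slice 5: Δl = 1.3/cos38.6° = 1.663 m; N'_5 = 14·cos38.6° − 4·1.663 = 4.3; c'Δl = 1.83; W sinα = 8.7
Σc'Δl = 12.0 kN/m; ΣN' = 216.0 kN/m; ΣW sinα = 65.4 kN/m
Resisting = 12.0 + 216.0·tan25.5° = 12.0 + 103.0 = 115.1 kN/m
FS = 115.1 / 65.4 = 1.759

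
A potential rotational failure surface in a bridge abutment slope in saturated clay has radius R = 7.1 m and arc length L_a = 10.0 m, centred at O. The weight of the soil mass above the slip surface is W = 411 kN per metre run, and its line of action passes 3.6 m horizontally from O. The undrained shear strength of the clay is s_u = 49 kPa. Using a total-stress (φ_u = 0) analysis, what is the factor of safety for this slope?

FS = 2.35

Taking moments about the centre O, the resisting moment is provided by the undrained shear strength acting along the arc:
M_R = s_u·L_a·R = 49·10.00·7.1 = 3479.0 kN·m/m
M_D = W·d = 411·3.6 = 1479.6 kN·m/m
FS = M_R / M_D = 3479.0 / 1479.6 = 2.351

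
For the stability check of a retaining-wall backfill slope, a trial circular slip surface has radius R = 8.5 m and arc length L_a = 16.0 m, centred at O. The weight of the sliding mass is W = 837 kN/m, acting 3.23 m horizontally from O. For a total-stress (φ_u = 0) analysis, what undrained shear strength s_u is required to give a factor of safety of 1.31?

FS = s_u·L_a·R / (W·d), so s_u = FS·W·d / (L_a·R).
s_u = 1.31·837·3.23 / (16.00·8.5) = 3541.6 / 136.00 = 26.04 kPa

s_u = 26.0 kPa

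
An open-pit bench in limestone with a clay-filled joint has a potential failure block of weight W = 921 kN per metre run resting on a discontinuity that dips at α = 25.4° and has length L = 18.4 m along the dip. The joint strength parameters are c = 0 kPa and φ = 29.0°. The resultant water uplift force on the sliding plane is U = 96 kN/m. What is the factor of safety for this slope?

FS = 1.03

Resolving the block weight along and normal to the plane and applying the Mohr–Coulomb strength on the joint:
N' = W cosα − U = 921·cos25.4° − 96 = 736.0 kN/m
Driving force T = W sinα = 921·sin25.4° = 395.0 kN/m
Resisting force R = c·L + N'·tanφ = 0·18.4 + 736.0·tan29.0° = 0.0 + 408.0 = 408.0 kN/m
FS = R / T = 408.0 / 395.0 = 1.033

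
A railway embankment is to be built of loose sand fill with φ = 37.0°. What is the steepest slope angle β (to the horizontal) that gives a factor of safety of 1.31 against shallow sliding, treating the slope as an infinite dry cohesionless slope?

For an infinite dry cohesionless slope FS = tanφ/tanβ, so tanβ = tanφ / FS.
tanβ = tan37.0° / 1.31 = 0.7536 / 1.31 = 0.5752
β = arctan(0.5752) = 29.91°

β = 29.9°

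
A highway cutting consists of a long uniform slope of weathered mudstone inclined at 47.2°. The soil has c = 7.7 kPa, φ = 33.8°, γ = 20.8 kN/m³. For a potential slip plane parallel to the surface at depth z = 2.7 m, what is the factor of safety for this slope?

For an infinite slope with a slip plane parallel to the surface (no pore pressure): FS = [c + γz cos²β tanφ] / [γz sinβ cosβ].
γz = 20.8·2.7 = 56.16 kN/m²
Numerator = 7.7 + 56.16·cos²47.2°·tan33.8° = 7.7 + 56.16·0.4616·0.6694 = 25.056 kPa
Denominator = 56.16·sin47.2°·cos47.2° = 56.16·0.7337·0.6794 = 27.997 kPa
FS = 25.056 / 27.997 = 0.895

FS = 0.89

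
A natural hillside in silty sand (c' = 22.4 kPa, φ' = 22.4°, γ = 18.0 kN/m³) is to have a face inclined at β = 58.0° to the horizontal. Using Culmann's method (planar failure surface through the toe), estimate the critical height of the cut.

Culmann's analysis gives the critical failure plane at α_cr = (β + φ')/2 = (58.0 + 22.4)/2 = 40.2°, and the critical height
H_c = (4c'/γ) · sinβ cosφ' / [1 − cos(β − φ')]
    = (4·22.4/18.0) · sin58.0°·cos22.4° / [1 − cos(35.6°)]
    = 4.978 · 0.8480·0.9245 / [1 − 0.8131]
    = 4.978 · 0.7841 / 0.1869
    = 20.88 m

H_c = 20.88 m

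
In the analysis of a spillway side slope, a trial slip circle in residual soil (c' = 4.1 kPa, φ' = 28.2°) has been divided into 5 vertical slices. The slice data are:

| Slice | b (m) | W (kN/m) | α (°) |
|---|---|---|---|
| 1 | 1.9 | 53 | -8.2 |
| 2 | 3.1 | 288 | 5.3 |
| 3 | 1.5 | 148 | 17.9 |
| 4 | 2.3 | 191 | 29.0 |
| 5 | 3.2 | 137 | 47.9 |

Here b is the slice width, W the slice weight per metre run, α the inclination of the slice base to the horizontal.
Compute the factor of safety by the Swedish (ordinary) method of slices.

FS = 1.75

Ordinary method of slices: FS = Σ[c'·Δl_i + (W_i cosα_i)·tanφ'] / Σ W_i sinα_i, with Δl_i = b_i / cosα_i.
Slice 1: Δl = 1.9/cos(-8.2°) = 1.920 m; N'_1 = 53·cos(-8.2°) = 52.5; c'Δl = 7.87; W sinα = -7.6
Slice 2: Δl = 3.1/cos5.3° = 3.113 m; N'_2 = 288·cos5.3° = 286.8; c'Δl = 12.76; W sinα = 26.6
Slice 3: Δl = 1.5/cos17.9° = 1.576 m; N'_3 = 148·cos17.9° = 140.8; c'Δl = 6.46; W sinα = 45.5
Slice 4: Δl = 2.3/cos29.0° = 2.630 m; N'_4 = 191·cos29.0° = 167.1; c'Δl = 10.78; W sinα = 92.6
Slice 5: Δl = 3.2/cos47.9° = 4.773 m; N'_5 = 137·cos47.9° = 91.8; c'Δl = 19.57; W sinα = 101.7
Σc'Δl = 57.4 kN/m; ΣN' = 739.0 kN/m; ΣW sinα = 258.8 kN/m
Resisting = 57.4 + 739.0·tan28.2° = 57.4 + 396.2 = 453.7 kN/m
FS = 453.7 / 258.8 = 1.753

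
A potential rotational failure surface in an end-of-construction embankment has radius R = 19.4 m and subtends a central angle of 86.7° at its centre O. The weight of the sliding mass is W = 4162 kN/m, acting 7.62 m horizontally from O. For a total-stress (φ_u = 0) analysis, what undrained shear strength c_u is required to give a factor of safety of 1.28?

c_u = 71.3 kPa

FS = c_u·L_a·R / (W·d), so c_u = FS·W·d / (L_a·R).
Arc length L_a = R·θ = 19.4·(86.7°·π/180) = 19.4·1.5132 = 29.36 m
c_u = 1.28·4162·7.62 / (29.36·19.4) = 40594.5 / 569.51 = 71.28 kPa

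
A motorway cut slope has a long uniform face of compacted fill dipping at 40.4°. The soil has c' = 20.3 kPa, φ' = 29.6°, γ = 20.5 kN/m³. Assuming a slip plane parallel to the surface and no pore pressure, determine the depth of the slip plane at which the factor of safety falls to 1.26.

z = 3.39 m

Setting FS = 1.26 in FS = [c' + γz cos²β tanφ'] / [γz sinβ cosβ] and solving for z:
z = c' / [γ cosβ (FS·sinβ − cosβ·tanφ')]
  = 20.3 / [20.5·cos40.4°·(1.26·sin40.4° − cos40.4°·tan29.6°)]
  = 20.3 / [20.5·0.7615·(1.26·0.6481 − 0.7615·0.5681)]
  = 20.3 / 5.9951 = 3.386 m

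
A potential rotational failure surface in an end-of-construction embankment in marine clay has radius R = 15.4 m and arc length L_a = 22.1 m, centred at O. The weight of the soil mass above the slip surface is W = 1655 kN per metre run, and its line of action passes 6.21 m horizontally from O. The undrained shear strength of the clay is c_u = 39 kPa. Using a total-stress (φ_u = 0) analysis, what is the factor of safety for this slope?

Taking moments about the centre O, the resisting moment is provided by the undrained shear strength acting along the arc:
M_R = c_u·L_a·R = 39·22.10·15.4 = 13273.3 kN·m/m
M_D = W·d = 1655·6.21 = 10277.5 kN·m/m
FS = M_R / M_D = 13273.3 / 10277.5 = 1.291

FS = 1.29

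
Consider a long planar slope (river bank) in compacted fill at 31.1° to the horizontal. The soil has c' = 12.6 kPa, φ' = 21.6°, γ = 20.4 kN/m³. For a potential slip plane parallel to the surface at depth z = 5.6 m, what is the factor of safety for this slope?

FS = 0.91

For an infinite slope with a slip plane parallel to the surface (no pore pressure): FS = [c' + γz cos²β tanφ'] / [γz sinβ cosβ].
γz = 20.4·5.6 = 114.24 kN/m²
Numerator = 12.6 + 114.24·cos²31.1°·tan21.6° = 12.6 + 114.24·0.7332·0.3959 = 45.763 kPa
Denominator = 114.24·sin31.1°·cos31.1° = 114.24·0.5165·0.8563 = 50.527 kPa
FS = 45.763 / 50.527 = 0.906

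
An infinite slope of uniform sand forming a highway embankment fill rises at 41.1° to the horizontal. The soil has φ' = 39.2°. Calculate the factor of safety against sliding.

FS = 0.93

For a dry cohesionless infinite slope the factor of safety is FS = tanφ' / tanβ.
FS = tan39.2° / tan41.1° = 0.8156 / 0.8724 = 0.935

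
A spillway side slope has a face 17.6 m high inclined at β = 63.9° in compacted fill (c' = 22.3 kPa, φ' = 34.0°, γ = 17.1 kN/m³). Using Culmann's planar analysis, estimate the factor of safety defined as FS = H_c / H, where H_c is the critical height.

H_c = (4c'/γ) · sinβ cosφ' / [1 − cos(β − φ')]
    = (4·22.3/17.1) · sin63.9°·cos34.0° / [1 − cos29.9°]
    = 5.216 · 0.7445 / 0.1331 = 29.18 m
FS = H_c / H = 29.18 / 17.6 = 1.658

FS = 1.66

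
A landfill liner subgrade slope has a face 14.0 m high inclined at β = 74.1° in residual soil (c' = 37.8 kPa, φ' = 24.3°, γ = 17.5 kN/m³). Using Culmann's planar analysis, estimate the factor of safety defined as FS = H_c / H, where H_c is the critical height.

FS = 1.53

H_c = (4c'/γ) · sinβ cosφ' / [1 − cos(β − φ')]
    = (4·37.8/17.5) · sin74.1°·cos24.3° / [1 − cos49.8°]
    = 8.640 · 0.8765 / 0.3545 = 21.36 m
FS = H_c / H = 21.36 / 14.0 = 1.526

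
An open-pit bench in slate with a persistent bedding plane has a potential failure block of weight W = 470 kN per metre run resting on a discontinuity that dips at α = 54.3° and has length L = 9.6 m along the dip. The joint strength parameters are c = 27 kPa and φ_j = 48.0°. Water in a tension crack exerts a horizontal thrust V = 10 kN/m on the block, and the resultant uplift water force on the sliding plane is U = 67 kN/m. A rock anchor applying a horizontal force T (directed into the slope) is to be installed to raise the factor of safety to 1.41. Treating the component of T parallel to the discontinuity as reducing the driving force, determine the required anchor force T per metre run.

T = 38 kN/m

Resolving forces along and normal to the sliding plane, with the horizontal anchor force T adding T·sinα to the effective normal force and T·cosα acting up the plane against the driving force:
FS = [cL + (W cosα − U − V sinα + T sinα) tanφ_j] / [W sinα + V cosα − T cosα]
Without the anchor: N' = 199.1 kN/m, driving T_d = 387.5 kN/m, resisting R = 27·9.6 + 199.1·tan48.0° = 480.4 kN/m, FS = 1.24.
Setting FS = 1.41 and solving for T:
1.41·(387.5 − T cos54.3°) = 480.4 + T sin54.3°·tan48.0°
T·(sin54.3°·tan48.0° + 1.41·cos54.3°) = 1.41·387.5 − 480.4
T·(0.8121·1.1106 + 1.41·0.5835) = 546.4 − 480.4 = 66.0
T·1.7247 = 66.0
T = 38.3 kN/m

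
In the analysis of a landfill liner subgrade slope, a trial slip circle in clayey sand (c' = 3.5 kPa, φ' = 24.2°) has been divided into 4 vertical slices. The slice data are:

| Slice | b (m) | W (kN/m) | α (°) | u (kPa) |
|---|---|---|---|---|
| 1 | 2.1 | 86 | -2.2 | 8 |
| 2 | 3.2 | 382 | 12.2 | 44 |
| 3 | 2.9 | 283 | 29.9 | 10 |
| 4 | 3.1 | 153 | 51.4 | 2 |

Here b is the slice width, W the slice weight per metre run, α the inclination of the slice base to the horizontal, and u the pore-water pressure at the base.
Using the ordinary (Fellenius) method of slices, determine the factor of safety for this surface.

FS = 0.93

Ordinary method of slices: FS = Σ[c'·Δl_i + (W_i cosα_i − u_i·Δl_i)·tanφ'] / Σ W_i sinα_i, with Δl_i = b_i / cosα_i.
Slice 1: Δl = 2.1/cos(-2.2°) = 2.102 m; N'_1 = 86·cos(-2.2°) − 8·2.102 = 69.1; c'Δl = 7.36; W sinα = -3.3
Slice 2: Δl = 3.2/cos12.2° = 3.274 m; N'_2 = 382·cos12.2° − 44·3.274 = 229.3; c'Δl = 11.46; W sinα = 80.7
Slice 3: Δl = 2.9/cos29.9° = 3.345 m; N'_3 = 283·cos29.9° − 10·3.345 = 211.9; c'Δl = 11.71; W sinα = 141.1
Slice 4: Δl = 3.1/cos51.4° = 4.969 m; N'_4 = 153·cos51.4° − 2·4.969 = 85.5; c'Δl = 17.39; W sinα = 119.6
Σc'Δl = 47.9 kN/m; ΣN' = 595.8 kN/m; ΣW sinα = 338.1 kN/m
Resisting = 47.9 + 595.8·tan24.2° = 47.9 + 267.8 = 315.7 kN/m
FS = 315.7 / 338.1 = 0.934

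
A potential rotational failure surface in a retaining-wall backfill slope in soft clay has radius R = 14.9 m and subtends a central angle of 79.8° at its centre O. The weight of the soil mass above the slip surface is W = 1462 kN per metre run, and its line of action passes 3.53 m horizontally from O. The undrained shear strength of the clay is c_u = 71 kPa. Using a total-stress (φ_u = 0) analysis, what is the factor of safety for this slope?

Taking moments about the centre O, the resisting moment is provided by the undrained shear strength acting along the arc:
Arc length L_a = R·θ = 14.9·(79.8°·π/180) = 14.9·1.3928 = 20.75 m
M_R = c_u·L_a·R = 71·20.75·14.9 = 21953.9 kN·m/m
M_D = W·d = 1462·3.53 = 5160.9 kN·m/m
FS = M_R / M_D = 21953.9 / 5160.9 = 4.254

FS = 4.25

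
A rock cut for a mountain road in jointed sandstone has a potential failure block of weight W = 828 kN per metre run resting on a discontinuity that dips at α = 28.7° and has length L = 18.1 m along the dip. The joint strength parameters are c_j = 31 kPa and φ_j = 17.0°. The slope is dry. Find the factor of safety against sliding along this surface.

Resolving the block weight along and normal to the plane and applying the Mohr–Coulomb strength on the joint:
N' = W cosα = 828·cos28.7° = 726.3 kN/m
Driving force T = W sinα = 828·sin28.7° = 397.6 kN/m
Resisting force R = c_j·L + N'·tanφ_j = 31·18.1 + 726.3·tan17.0° = 561.1 + 222.0 = 783.1 kN/m
FS = R / T = 783.1 / 397.6 = 1.970

FS = 1.97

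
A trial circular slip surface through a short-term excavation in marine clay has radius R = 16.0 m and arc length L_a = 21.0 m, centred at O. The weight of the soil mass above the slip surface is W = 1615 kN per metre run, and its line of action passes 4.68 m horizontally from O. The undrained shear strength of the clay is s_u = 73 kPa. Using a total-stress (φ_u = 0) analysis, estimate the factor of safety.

Taking moments about the centre O, the resisting moment is provided by the undrained shear strength acting along the arc:
M_R = s_u·L_a·R = 73·21.00·16.0 = 24528.0 kN·m/m
M_D = W·d = 1615·4.68 = 7558.2 kN·m/m
FS = M_R / M_D = 24528.0 / 7558.2 = 3.245

FS = 3.25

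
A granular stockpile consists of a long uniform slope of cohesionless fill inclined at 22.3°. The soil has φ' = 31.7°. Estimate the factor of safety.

FS = 1.51

For a dry cohesionless infinite slope the factor of safety is FS = tanφ' / tanβ.
FS = tan31.7° / tan22.3° = 0.6176 / 0.4101 = 1.506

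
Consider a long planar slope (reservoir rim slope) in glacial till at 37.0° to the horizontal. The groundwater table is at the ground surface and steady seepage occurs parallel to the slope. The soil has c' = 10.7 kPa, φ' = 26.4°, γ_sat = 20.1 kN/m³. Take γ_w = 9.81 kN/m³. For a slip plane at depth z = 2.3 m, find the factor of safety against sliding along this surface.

With seepage parallel to the slope and the water table at the surface, the effective normal stress on the slip plane uses the buoyant unit weight γ' = γ_sat − γ_w while the driving shear stress uses γ_sat:
FS = [c' + γ' z cos²β tanφ'] / [γ_sat z sinβ cosβ]
γ' = 20.1 − 9.81 = 10.29 kN/m³
Numerator = 10.7 + 10.29·2.3·cos²37.0°·tan26.4° = 10.7 + 10.29·2.3·0.6378·0.4964 = 18.193 kPa
Denominator = 20.1·2.3·sin37.0°·cos37.0° = 20.1·2.3·0.6018·0.7986 = 22.220 kPa
FS = 18.193 / 22.220 = 0.819

FS = 0.82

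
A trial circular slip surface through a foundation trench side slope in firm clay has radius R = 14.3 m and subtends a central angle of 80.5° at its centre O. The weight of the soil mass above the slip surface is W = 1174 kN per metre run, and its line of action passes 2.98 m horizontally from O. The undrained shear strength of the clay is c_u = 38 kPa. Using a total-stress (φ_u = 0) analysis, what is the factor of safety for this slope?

FS = 3.12

Taking moments about the centre O, the resisting moment is provided by the undrained shear strength acting along the arc:
Arc length L_a = R·θ = 14.3·(80.5°·π/180) = 14.3·1.4050 = 20.09 m
M_R = c_u·L_a·R = 38·20.09·14.3 = 10917.6 kN·m/m
M_D = W·d = 1174·2.98 = 3498.5 kN·m/m
FS = M_R / M_D = 10917.6 / 3498.5 = 3.121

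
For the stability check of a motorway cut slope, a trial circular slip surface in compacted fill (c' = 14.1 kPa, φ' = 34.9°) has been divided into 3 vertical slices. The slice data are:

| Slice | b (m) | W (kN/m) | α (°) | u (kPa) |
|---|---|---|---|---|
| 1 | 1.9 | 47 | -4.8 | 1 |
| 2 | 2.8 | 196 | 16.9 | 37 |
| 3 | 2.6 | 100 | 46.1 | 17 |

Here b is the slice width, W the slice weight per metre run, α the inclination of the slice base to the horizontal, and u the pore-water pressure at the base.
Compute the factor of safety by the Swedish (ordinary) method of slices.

FS = 1.69

Ordinary method of slices: FS = Σ[c'·Δl_i + (W_i cosα_i − u_i·Δl_i)·tanφ'] / Σ W_i sinα_i, with Δl_i = b_i / cosα_i.
Slice 1: Δl = 1.9/cos(-4.8°) = 1.907 m; N'_1 = 47·cos(-4.8°) − 1·1.907 = 44.9; c'Δl = 26.88; W sinα = -3.9
Slice 2: Δl = 2.8/cos16.9° = 2.926 m; N'_2 = 196·cos16.9° − 37·2.926 = 79.3; c'Δl = 41.26; W sinα = 57.0
Slice 3: Δl = 2.6/cos46.1° = 3.750 m; N'_3 = 100·cos46.1° − 17·3.750 = 5.6; c'Δl = 52.87; W sinα = 72.1
Σc'Δl = 121.0 kN/m; ΣN' = 129.8 kN/m; ΣW sinα = 125.1 kN/m
Resisting = 121.0 + 129.8·tan34.9° = 121.0 + 90.5 = 211.6 kN/m
FS = 211.6 / 125.1 = 1.691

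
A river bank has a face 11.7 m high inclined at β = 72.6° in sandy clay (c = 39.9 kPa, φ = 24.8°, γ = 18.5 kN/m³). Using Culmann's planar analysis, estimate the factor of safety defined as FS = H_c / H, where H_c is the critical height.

H_c = (4c/γ) · sinβ cosφ / [1 − cos(β − φ)]
    = (4·39.9/18.5) · sin72.6°·cos24.8° / [1 − cos47.8°]
    = 8.627 · 0.8662 / 0.3283 = 22.76 m
FS = H_c / H = 22.76 / 11.7 = 1.946

FS = 1.95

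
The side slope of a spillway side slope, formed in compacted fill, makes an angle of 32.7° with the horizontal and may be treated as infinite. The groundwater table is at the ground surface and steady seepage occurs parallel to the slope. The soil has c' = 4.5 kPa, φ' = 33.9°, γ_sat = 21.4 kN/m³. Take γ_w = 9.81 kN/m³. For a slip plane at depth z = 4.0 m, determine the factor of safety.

With seepage parallel to the slope and the water table at the surface, the effective normal stress on the slip plane uses the buoyant unit weight γ' = γ_sat − γ_w while the driving shear stress uses γ_sat:
FS = [c' + γ' z cos²β tanφ'] / [γ_sat z sinβ cosβ]
γ' = 21.4 − 9.81 = 11.59 kN/m³
Numerator = 4.5 + 11.59·4.0·cos²32.7°·tan33.9° = 4.5 + 11.59·4.0·0.7081·0.6720 = 26.560 kPa
Denominator = 21.4·4.0·sin32.7°·cos32.7° = 21.4·4.0·0.5402·0.8415 = 38.915 kPa
FS = 26.560 / 38.915 = 0.683

FS = 0.68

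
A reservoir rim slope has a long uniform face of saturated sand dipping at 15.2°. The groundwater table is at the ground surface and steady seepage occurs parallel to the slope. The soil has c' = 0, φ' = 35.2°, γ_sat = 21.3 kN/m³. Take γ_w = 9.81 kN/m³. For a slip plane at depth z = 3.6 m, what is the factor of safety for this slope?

FS = 1.40

With seepage parallel to the slope and the water table at the surface, the effective normal stress on the slip plane uses the buoyant unit weight γ' = γ_sat − γ_w while the driving shear stress uses γ_sat:
FS = [c' + γ' z cos²β tanφ'] / [γ_sat z sinβ cosβ]
(For c' = 0 this reduces to FS = (γ'/γ_sat)·tanφ'/tanβ.)
γ' = 21.3 − 9.81 = 11.49 kN/m³
Numerator = 0.0 + 11.49·3.6·cos²15.2°·tan35.2° = 0.0 + 11.49·3.6·0.9313·0.7054 = 27.173 kPa
Denominator = 21.3·3.6·sin15.2°·cos15.2° = 21.3·3.6·0.2622·0.9650 = 19.401 kPa
FS = 27.173 / 19.401 = 1.401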